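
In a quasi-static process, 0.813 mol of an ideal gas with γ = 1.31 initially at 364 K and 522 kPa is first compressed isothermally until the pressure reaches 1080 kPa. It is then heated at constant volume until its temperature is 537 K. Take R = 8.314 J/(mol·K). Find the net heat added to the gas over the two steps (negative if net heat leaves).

V₁ = nRT₁/P₁ = 0.813×8.314×364/522 = 4.71 L.
Step 1 — Isothermal: T stays 364 K; PV = const ⇒ V₂ = 2.28 L, P₂ = 1080 kPa.
ΔU = 0 (ideal gas, T constant).
W = nRT ln(V₂/V₁) = 0.813×8.314×364×ln(0.483) = -1790 J.
Q = ΔU + W = -1790 J.
State after step 1: P = 1080 kPa, V = 2.28 L, T = 364 K.
Step 2 — Isochoric: V stays 2.28 L; P/T = const ⇒ T₂ = 537 K, P₂ = 1590 kPa.
W = 0 (no volume change).
ΔU = nCvΔT = 0.813×26.8×(537−364) = 3770 J.
Q = ΔU = 3770 J.
Net over both steps: W = -1790 J, Q = 1980 J, ΔU = 3770 J.

1980 J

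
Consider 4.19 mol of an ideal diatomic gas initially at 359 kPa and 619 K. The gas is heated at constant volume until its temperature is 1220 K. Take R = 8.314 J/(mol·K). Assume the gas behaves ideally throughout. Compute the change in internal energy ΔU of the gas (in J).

52300 J

V₁ = nRT₁/P₁ = 4.19×8.314×619/359 = 60.1 L.
Isochoric: V stays 60.1 L; P/T = const ⇒ T₂ = 1220 K, P₂ = 708 kPa.
For an ideal gas ΔU = nCvΔT with Cv = (5/2)R = 20.8 J/(mol·K).
ΔU = 4.19×20.8×(1220−619) = 52300 J.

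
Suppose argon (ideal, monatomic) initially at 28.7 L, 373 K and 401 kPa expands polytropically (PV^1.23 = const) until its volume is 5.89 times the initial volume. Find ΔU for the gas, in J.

-5780 J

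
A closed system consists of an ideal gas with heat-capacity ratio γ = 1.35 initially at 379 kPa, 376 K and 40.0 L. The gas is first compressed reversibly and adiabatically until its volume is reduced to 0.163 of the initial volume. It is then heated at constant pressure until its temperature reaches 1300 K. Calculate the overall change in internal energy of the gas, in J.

n = P₁V₁/(RT₁) = 379×40.0/(8.314×376) = 4.85 mol.
Step 1 — Adiabatic: TV^(γ−1) = const ⇒ T₂ = 376×(6.13)^0.350 = 709 K; PV^γ = const ⇒ P₂ = 4390 kPa.
ΔU = nCvΔT = 4.85×23.8×(709−376) = 38400 J.
Q = 0 for an adiabatic process, so W = −ΔU = -38400 J.
State after step 1: P = 4390 kPa, V = 6.52 L, T = 709 K.
Step 2 — Isobaric: P stays 4390 kPa; V/T = const ⇒ T₂ = 1300 K, V₂ = 11.9 L.
W = PΔV = 4390×(11.9−6.52) kPa·L = 23800 J.
ΔU = nCvΔT = 4.85×23.8×(1300−709) = 68000 J.
Q = ΔU + W = nCpΔT = 91800 J.
Net over both steps: W = -14600 J, Q = 91800 J, ΔU = 106000 J.

106000 J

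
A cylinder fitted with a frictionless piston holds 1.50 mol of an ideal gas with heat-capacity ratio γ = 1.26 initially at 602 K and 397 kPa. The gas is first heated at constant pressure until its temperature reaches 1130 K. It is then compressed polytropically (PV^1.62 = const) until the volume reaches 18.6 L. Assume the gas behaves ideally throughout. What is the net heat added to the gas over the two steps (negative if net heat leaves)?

47400 J

V₁ = nRT₁/P₁ = 1.50×8.314×602/397 = 18.9 L.
Step 1 — Isobaric: P stays 397 kPa; V/T = const ⇒ T₂ = 1130 K, V₂ = 35.5 L.
W = PΔV = 397×(35.5−18.9) kPa·L = 6580 J.
ΔU = nCvΔT = 1.50×32.0×(1130−602) = 25300 J.
Q = ΔU + W = nCpΔT = 31900 J.
State after step 1: P = 397 kPa, V = 35.5 L, T = 1130 K.
Step 2 — Polytropic n=1.62: T₂ = T₁(V₁/V₂)^(n−1) = 1130×(1.91)^0.62 = 1690 K; P₂ = P₁(V₁/V₂)^n = 1130 kPa.
W = (P₁V₁−P₂V₂)/(n−1) = (397×35.5−1130×18.6)/0.62 = -11200 J.
ΔU = nCvΔT = 1.50×32.0×(1690−1130) = 26700 J.
Q = ΔU + W = 15500 J.
Net over both steps: W = -4620 J, Q = 47400 J, ΔU = 52000 J.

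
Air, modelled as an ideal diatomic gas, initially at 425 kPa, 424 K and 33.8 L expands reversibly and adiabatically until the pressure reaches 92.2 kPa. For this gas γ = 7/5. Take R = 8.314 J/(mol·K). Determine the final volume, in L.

Adiabatic: T₂/T₁ = (P₂/P₁)^((γ−1)/γ) ⇒ T₂ = 424×(0.217)^0.286 = 274 K; V₂ = 101 L.

101 L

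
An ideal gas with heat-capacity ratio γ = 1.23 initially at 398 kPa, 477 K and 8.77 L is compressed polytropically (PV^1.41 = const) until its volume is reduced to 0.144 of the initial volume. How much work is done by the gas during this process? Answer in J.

n = P₁V₁/(RT₁) = 398×8.77/(8.314×477) = 0.880 mol.
Polytropic n=1.41: T₂ = T₁(V₁/V₂)^(n−1) = 477×(6.94)^0.41 = 1060 K; P₂ = P₁(V₁/V₂)^n = 6120 kPa.
W = (P₁V₁−P₂V₂)/(n−1) = (398×8.77−6120×1.26)/0.41 = -10300 J.

-10300 J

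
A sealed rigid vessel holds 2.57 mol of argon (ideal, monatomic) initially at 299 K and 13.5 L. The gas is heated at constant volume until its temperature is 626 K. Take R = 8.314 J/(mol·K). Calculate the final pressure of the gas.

P₁ = nRT₁/V₁ = 2.57×8.314×299/13.5 = 473 kPa.
Isochoric: V stays 13.5 L; P/T = const ⇒ T₂ = 626 K, P₂ = 991 kPa.

991 kPa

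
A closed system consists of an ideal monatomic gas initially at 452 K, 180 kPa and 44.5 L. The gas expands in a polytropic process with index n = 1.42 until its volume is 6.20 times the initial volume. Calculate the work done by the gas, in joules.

n = P₁V₁/(RT₁) = 180×44.5/(8.314×452) = 2.13 mol.
Polytropic n=1.42: T₂ = T₁(V₁/V₂)^(n−1) = 452×(0.161)^0.42 = 210 K; P₂ = P₁(V₁/V₂)^n = 13.5 kPa.
W = (P₁V₁−P₂V₂)/(n−1) = (180×44.5−13.5×276)/0.42 = 10200 J.

10200 J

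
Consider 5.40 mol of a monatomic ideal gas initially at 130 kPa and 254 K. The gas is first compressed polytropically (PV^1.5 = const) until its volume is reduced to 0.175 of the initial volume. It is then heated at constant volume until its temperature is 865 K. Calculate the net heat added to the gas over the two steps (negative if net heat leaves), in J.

V₁ = nRT₁/P₁ = 5.40×8.314×254/130 = 87.7 L.
Step 1 — Polytropic n=1.5: T₂ = T₁(V₁/V₂)^(n−1) = 254×(5.71)^0.50 = 607 K; P₂ = P₁(V₁/V₂)^n = 1780 kPa.
W = (P₁V₁−P₂V₂)/(n−1) = (130×87.7−1780×15.4)/0.50 = -31700 J.
ΔU = nCvΔT = 5.40×12.5×(607−254) = 23800 J.
Q = ΔU + W = -7930 J.
State after step 1: P = 1780 kPa, V = 15.4 L, T = 607 K.
Step 2 — Isochoric: V stays 15.4 L; P/T = const ⇒ T₂ = 865 K, P₂ = 2530 kPa.
W = 0 (no volume change).
ΔU = nCvΔT = 5.40×12.5×(865−607) = 17400 J.
Q = ΔU = 17400 J.
Net over both steps: W = -31700 J, Q = 9430 J, ΔU = 41100 J.

9430 J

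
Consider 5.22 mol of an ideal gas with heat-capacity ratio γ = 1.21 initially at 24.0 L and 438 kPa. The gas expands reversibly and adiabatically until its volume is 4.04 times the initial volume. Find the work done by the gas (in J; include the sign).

12700 J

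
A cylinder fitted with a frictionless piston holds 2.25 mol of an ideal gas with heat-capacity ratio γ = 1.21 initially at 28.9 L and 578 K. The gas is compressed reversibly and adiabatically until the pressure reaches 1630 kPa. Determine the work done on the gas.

15000 J

P₁ = nRT₁/V₁ = 2.25×8.314×578/28.9 = 374 kPa.
Adiabatic: T₂/T₁ = (P₂/P₁)^((γ−1)/γ) ⇒ T₂ = 578×(4.36)^0.174 = 746 K; V₂ = 8.56 L.
ΔU = nCvΔT = 2.25×39.6×(746−578) = 15000 J.
Q = 0 for an adiabatic process, so W = −ΔU = -15000 J.
Work done on the gas = −W_by = 15000 J.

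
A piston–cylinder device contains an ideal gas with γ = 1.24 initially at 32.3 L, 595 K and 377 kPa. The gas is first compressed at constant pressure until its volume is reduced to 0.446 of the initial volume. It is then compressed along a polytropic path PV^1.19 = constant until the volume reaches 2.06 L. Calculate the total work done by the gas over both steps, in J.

n = P₁V₁/(RT₁) = 377×32.3/(8.314×595) = 2.46 mol.
Step 1 — Isobaric: P stays 377 kPa; V/T = const ⇒ T₂ = 265 K, V₂ = 14.4 L.
W = PΔV = 377×(14.4−32.3) kPa·L = -6750 J.
ΔU = nCvΔT = 2.46×34.6×(265−595) = -28100 J.
Q = ΔU + W = nCpΔT = -34900 J.
State after step 1: P = 377 kPa, V = 14.4 L, T = 265 K.
Step 2 — Polytropic n=1.19: T₂ = T₁(V₁/V₂)^(n−1) = 265×(6.99)^0.19 = 384 K; P₂ = P₁(V₁/V₂)^n = 3820 kPa.
W = (P₁V₁−P₂V₂)/(n−1) = (377×14.4−3820×2.06)/0.19 = -12800 J.
ΔU = nCvΔT = 2.46×34.6×(384−265) = 10100 J.
Q = ΔU + W = -2660 J.
Net over both steps: W = -19500 J, Q = -37500 J, ΔU = -18000 J.

-19500 J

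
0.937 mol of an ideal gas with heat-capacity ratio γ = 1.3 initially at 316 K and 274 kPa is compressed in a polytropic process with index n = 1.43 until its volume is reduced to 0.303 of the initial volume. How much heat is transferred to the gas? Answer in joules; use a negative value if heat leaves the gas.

V₁ = nRT₁/P₁ = 0.937×8.314×316/274 = 8.98 L.
Polytropic n=1.43: T₂ = T₁(V₁/V₂)^(n−1) = 316×(3.30)^0.43 = 528 K; P₂ = P₁(V₁/V₂)^n = 1510 kPa.
W = (P₁V₁−P₂V₂)/(n−1) = (274×8.98−1510×2.72)/0.43 = -3840 J.
ΔU = nCvΔT = 0.937×27.7×(528−316) = 5510 J.
Q = ΔU + W = 1660 J.

1660 J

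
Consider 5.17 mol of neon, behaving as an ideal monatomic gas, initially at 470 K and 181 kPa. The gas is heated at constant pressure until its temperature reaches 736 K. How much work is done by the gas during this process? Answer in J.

11400 J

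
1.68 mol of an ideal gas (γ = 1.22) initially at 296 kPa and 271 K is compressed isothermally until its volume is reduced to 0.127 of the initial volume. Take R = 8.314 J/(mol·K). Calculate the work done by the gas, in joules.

-7810 J

V₁ = nRT₁/P₁ = 1.68×8.314×271/296 = 12.8 L.
Isothermal: T stays 271 K; PV = const ⇒ V₂ = 1.62 L, P₂ = 2330 kPa.
W = nRT ln(V₂/V₁) = 1.68×8.314×271×ln(0.127) = -7810 J.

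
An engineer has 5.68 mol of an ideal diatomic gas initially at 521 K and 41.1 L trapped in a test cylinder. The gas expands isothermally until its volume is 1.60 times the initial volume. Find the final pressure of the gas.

P₁ = nRT₁/V₁ = 5.68×8.314×521/41.1 = 599 kPa.
Isothermal: T stays 521 K; PV = const ⇒ V₂ = 65.8 L, P₂ = 374 kPa.

374 kPa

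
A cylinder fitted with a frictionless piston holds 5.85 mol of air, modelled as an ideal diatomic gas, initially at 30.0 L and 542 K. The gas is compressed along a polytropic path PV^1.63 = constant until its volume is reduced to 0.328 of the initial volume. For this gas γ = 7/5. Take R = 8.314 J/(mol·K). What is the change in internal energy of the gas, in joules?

P₁ = nRT₁/V₁ = 5.85×8.314×542/30.0 = 879 kPa.
Polytropic n=1.63: T₂ = T₁(V₁/V₂)^(n−1) = 542×(3.05)^0.63 = 1090 K; P₂ = P₁(V₁/V₂)^n = 5410 kPa.
For an ideal gas ΔU = nCvΔT with Cv = (5/2)R = 20.8 J/(mol·K).
ΔU = 5.85×20.8×(1090−542) = 67100 J.

67100 J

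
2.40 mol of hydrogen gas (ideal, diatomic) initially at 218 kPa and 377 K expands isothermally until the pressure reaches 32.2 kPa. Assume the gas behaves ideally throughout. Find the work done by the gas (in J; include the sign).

V₁ = nRT₁/P₁ = 2.40×8.314×377/218 = 34.5 L.
Isothermal: T stays 377 K; PV = const ⇒ V₂ = 234 L, P₂ = 32.2 kPa.
W = nRT ln(V₂/V₁) = 2.40×8.314×377×ln(6.77) = 14400 J.

14400 J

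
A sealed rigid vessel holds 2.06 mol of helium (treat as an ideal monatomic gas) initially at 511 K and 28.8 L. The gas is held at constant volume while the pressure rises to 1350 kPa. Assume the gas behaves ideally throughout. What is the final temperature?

2270 K

P₁ = nRT₁/V₁ = 2.06×8.314×511/28.8 = 304 kPa.
Isochoric: V stays 28.8 L; P/T = const ⇒ T₂ = 2270 K, P₂ = 1350 kPa.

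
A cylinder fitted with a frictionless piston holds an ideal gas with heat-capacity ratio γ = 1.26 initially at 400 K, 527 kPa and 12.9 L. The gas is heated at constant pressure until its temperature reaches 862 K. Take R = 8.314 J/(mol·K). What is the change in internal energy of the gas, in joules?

30200 J

n = P₁V₁/(RT₁) = 527×12.9/(8.314×400) = 2.04 mol.
Isobaric: P stays 527 kPa; V/T = const ⇒ T₂ = 862 K, V₂ = 27.8 L.
For an ideal gas ΔU = nCvΔT with Cv = R/(γ−1) = 32.0 J/(mol·K).
ΔU = 2.04×32.0×(862−400) = 30200 J.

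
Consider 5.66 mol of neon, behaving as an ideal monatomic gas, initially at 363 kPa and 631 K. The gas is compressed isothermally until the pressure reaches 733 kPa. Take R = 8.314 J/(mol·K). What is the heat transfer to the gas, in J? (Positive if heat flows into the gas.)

V₁ = nRT₁/P₁ = 5.66×8.314×631/363 = 81.8 L.
Isothermal: T stays 631 K; PV = const ⇒ V₂ = 40.5 L, P₂ = 733 kPa.
ΔU = 0 (ideal gas, T constant).
W = nRT ln(V₂/V₁) = 5.66×8.314×631×ln(0.495) = -20900 J.
Q = ΔU + W = -20900 J.

-20900 J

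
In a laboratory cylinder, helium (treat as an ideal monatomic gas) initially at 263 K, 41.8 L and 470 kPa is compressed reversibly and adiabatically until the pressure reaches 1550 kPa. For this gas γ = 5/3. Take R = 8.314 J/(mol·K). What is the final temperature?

Adiabatic: T₂/T₁ = (P₂/P₁)^((γ−1)/γ) ⇒ T₂ = 263×(3.30)^0.400 = 424 K; V₂ = 20.4 L.

424 K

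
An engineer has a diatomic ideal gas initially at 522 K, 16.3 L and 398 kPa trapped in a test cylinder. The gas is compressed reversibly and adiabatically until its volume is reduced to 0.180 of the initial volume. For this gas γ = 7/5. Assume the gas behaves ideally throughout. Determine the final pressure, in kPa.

4390 kPa

Adiabatic: TV^(γ−1) = const ⇒ T₂ = 522×(5.56)^0.400 = 1040 K; PV^γ = const ⇒ P₂ = 4390 kPa.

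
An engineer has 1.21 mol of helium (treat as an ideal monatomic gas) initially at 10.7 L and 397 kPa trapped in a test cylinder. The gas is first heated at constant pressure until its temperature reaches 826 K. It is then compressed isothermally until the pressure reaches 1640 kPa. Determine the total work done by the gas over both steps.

T₁ = P₁V₁/(nR) = 397×10.7/(1.21×8.314) = 422 K.
Step 1 — Isobaric: P stays 397 kPa; V/T = const ⇒ T₂ = 826 K, V₂ = 20.9 L.
W = PΔV = 397×(20.9−10.7) kPa·L = 4060 J.
ΔU = nCvΔT = 1.21×12.5×(826−422) = 6090 J.
Q = ΔU + W = nCpΔT = 10200 J.
State after step 1: P = 397 kPa, V = 20.9 L, T = 826 K.
Step 2 — Isothermal: T stays 826 K; PV = const ⇒ V₂ = 5.07 L, P₂ = 1640 kPa.
ΔU = 0 (ideal gas, T constant).
W = nRT ln(V₂/V₁) = 1.21×8.314×826×ln(0.242) = -11800 J.
Q = ΔU + W = -11800 J.
Net over both steps: W = -7730 J, Q = -1630 J, ΔU = 6090 J.

-7730 J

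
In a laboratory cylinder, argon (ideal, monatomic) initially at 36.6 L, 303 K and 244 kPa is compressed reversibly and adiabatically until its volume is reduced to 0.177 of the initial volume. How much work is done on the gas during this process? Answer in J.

29100 J

n = P₁V₁/(RT₁) = 244×36.6/(8.314×303) = 3.55 mol.
Adiabatic: TV^(γ−1) = const ⇒ T₂ = 303×(5.65)^0.667 = 961 K; PV^γ = const ⇒ P₂ = 4370 kPa.
ΔU = nCvΔT = 3.55×12.5×(961−303) = 29100 J.
Q = 0 for an adiabatic process, so W = −ΔU = -29100 J.
Work done on the gas = −W_by = 29100 J.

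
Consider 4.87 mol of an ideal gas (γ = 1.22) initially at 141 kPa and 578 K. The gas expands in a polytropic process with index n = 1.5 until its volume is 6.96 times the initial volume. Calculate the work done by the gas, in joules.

29100 J

V₁ = nRT₁/P₁ = 4.87×8.314×578/141 = 166 L.
Polytropic n=1.5: T₂ = T₁(V₁/V₂)^(n−1) = 578×(0.144)^0.50 = 219 K; P₂ = P₁(V₁/V₂)^n = 7.68 kPa.
W = (P₁V₁−P₂V₂)/(n−1) = (141×166−7.68×1160)/0.50 = 29100 J.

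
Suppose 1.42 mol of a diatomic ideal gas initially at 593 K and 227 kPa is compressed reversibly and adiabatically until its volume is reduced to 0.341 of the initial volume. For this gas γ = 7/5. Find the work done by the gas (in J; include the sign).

-9410 J

V₁ = nRT₁/P₁ = 1.42×8.314×593/227 = 30.8 L.
Adiabatic: TV^(γ−1) = const ⇒ T₂ = 593×(2.93)^0.400 = 912 K; PV^γ = const ⇒ P₂ = 1020 kPa.
ΔU = nCvΔT = 1.42×20.8×(912−593) = 9410 J.
Q = 0 for an adiabatic process, so W = −ΔU = -9410 J.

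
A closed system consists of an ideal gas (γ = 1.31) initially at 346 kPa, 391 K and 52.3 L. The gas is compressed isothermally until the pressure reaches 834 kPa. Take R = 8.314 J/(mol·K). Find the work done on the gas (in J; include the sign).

n = P₁V₁/(RT₁) = 346×52.3/(8.314×391) = 5.57 mol.
Isothermal: T stays 391 K; PV = const ⇒ V₂ = 21.7 L, P₂ = 834 kPa.
W = nRT ln(V₂/V₁) = 5.57×8.314×391×ln(0.415) = -15900 J.
Work done on the gas = −W_by = 15900 J.

15900 J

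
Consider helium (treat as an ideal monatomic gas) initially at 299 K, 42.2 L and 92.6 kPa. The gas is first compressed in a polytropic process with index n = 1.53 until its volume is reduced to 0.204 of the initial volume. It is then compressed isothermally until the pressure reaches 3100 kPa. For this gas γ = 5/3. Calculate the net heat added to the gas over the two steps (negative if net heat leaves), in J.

n = P₁V₁/(RT₁) = 92.6×42.2/(8.314×299) = 1.57 mol.
Step 1 — Polytropic n=1.53: T₂ = T₁(V₁/V₂)^(n−1) = 299×(4.90)^0.53 = 694 K; P₂ = P₁(V₁/V₂)^n = 1050 kPa.
W = (P₁V₁−P₂V₂)/(n−1) = (92.6×42.2−1050×8.61)/0.53 = -9750 J.
ΔU = nCvΔT = 1.57×12.5×(694−299) = 7750 J.
Q = ΔU + W = -2000 J.
State after step 1: P = 1050 kPa, V = 8.61 L, T = 694 K.
Step 2 — Isothermal: T stays 694 K; PV = const ⇒ V₂ = 2.93 L, P₂ = 3100 kPa.
ΔU = 0 (ideal gas, T constant).
W = nRT ln(V₂/V₁) = 1.57×8.314×694×ln(0.340) = -9790 J.
Q = ΔU + W = -9790 J.
Net over both steps: W = -19500 J, Q = -11800 J, ΔU = 7750 J.

-11800 J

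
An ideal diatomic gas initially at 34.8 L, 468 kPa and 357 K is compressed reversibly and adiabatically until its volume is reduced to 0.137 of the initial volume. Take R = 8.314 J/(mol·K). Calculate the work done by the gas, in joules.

-49500 J

n = P₁V₁/(RT₁) = 468×34.8/(8.314×357) = 5.49 mol.
Adiabatic: TV^(γ−1) = const ⇒ T₂ = 357×(7.30)^0.400 = 791 K; PV^γ = const ⇒ P₂ = 7570 kPa.
ΔU = nCvΔT = 5.49×20.8×(791−357) = 49500 J.
Q = 0 for an adiabatic process, so W = −ΔU = -49500 J.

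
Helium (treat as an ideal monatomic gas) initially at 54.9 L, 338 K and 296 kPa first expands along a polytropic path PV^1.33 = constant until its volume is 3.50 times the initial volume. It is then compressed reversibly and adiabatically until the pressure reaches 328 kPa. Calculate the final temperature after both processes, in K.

n = P₁V₁/(RT₁) = 296×54.9/(8.314×338) = 5.78 mol.
Step 1 — Polytropic n=1.33: T₂ = T₁(V₁/V₂)^(n−1) = 338×(0.286)^0.33 = 224 K; P₂ = P₁(V₁/V₂)^n = 55.9 kPa.
W = (P₁V₁−P₂V₂)/(n−1) = (296×54.9−55.9×192)/0.33 = 16700 J.
ΔU = nCvΔT = 5.78×12.5×(224−338) = -8250 J.
Q = ΔU + W = 8420 J.
State after step 1: P = 55.9 kPa, V = 192 L, T = 224 K.
Step 2 — Adiabatic: T₂/T₁ = (P₂/P₁)^((γ−1)/γ) ⇒ T₂ = 224×(5.86)^0.400 = 454 K; V₂ = 66.5 L.
ΔU = nCvΔT = 5.78×12.5×(454−224) = 16600 J.
Q = 0 for an adiabatic process, so W = −ΔU = -16600 J.
Net over both steps: W = 85.5 J, Q = 8420 J, ΔU = 8340 J.

454 K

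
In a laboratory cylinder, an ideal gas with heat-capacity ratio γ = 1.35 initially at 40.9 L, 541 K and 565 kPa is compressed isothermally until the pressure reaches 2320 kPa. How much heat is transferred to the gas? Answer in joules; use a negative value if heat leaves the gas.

n = P₁V₁/(RT₁) = 565×40.9/(8.314×541) = 5.14 mol.
Isothermal: T stays 541 K; PV = const ⇒ V₂ = 9.96 L, P₂ = 2320 kPa.
ΔU = 0 (ideal gas, T constant).
W = nRT ln(V₂/V₁) = 5.14×8.314×541×ln(0.244) = -32600 J.
Q = ΔU + W = -32600 J.

-32600 J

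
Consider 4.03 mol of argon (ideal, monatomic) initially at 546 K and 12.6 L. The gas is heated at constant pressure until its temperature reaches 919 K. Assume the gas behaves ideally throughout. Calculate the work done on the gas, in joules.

-12500 J

P₁ = nRT₁/V₁ = 4.03×8.314×546/12.6 = 1450 kPa.
Isobaric: P stays 1450 kPa; V/T = const ⇒ T₂ = 919 K, V₂ = 21.2 L.
W = PΔV = 1450×(21.2−12.6) kPa·L = 12500 J.
Work done on the gas = −W_by = -12500 J.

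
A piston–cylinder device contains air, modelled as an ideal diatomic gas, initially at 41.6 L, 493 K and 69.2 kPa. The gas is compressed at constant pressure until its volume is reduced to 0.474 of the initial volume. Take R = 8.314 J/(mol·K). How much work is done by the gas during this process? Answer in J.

n = P₁V₁/(RT₁) = 69.2×41.6/(8.314×493) = 0.702 mol.
Isobaric: P stays 69.2 kPa; V/T = const ⇒ T₂ = 234 K, V₂ = 19.7 L.
W = PΔV = 69.2×(19.7−41.6) kPa·L = -1510 J.

-1510 J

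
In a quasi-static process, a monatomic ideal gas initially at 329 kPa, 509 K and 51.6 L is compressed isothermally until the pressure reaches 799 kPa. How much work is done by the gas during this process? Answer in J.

n = P₁V₁/(RT₁) = 329×51.6/(8.314×509) = 4.01 mol.
Isothermal: T stays 509 K; PV = const ⇒ V₂ = 21.2 L, P₂ = 799 kPa.
W = nRT ln(V₂/V₁) = 4.01×8.314×509×ln(0.412) = -15100 J.

-15100 J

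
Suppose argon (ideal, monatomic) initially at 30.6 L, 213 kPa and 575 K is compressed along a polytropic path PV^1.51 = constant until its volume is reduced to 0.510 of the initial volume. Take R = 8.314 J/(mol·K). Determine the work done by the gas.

n = P₁V₁/(RT₁) = 213×30.6/(8.314×575) = 1.36 mol.
Polytropic n=1.51: T₂ = T₁(V₁/V₂)^(n−1) = 575×(1.96)^0.51 = 811 K; P₂ = P₁(V₁/V₂)^n = 589 kPa.
W = (P₁V₁−P₂V₂)/(n−1) = (213×30.6−589×15.6)/0.51 = -5240 J.

-5240 J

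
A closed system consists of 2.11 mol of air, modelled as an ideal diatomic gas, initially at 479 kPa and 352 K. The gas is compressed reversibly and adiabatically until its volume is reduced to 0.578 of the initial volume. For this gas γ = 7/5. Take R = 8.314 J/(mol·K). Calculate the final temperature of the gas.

438 K

V₁ = nRT₁/P₁ = 2.11×8.314×352/479 = 12.9 L.
Adiabatic: TV^(γ−1) = const ⇒ T₂ = 352×(1.73)^0.400 = 438 K; PV^γ = const ⇒ P₂ = 1030 kPa.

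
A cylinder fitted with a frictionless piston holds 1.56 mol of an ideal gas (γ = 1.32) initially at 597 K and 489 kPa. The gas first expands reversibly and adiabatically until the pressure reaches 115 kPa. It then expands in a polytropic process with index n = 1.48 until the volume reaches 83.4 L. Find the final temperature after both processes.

320 K

V₁ = nRT₁/P₁ = 1.56×8.314×597/489 = 15.8 L.
Step 1 — Adiabatic: T₂/T₁ = (P₂/P₁)^((γ−1)/γ) ⇒ T₂ = 597×(0.235)^0.242 = 420 K; V₂ = 47.4 L.
ΔU = nCvΔT = 1.56×26.0×(420−597) = -7160 J.
Q = 0 for an adiabatic process, so W = −ΔU = 7160 J.
State after step 1: P = 115 kPa, V = 47.4 L, T = 420 K.
Step 2 — Polytropic n=1.48: T₂ = T₁(V₁/V₂)^(n−1) = 420×(0.568)^0.48 = 320 K; P₂ = P₁(V₁/V₂)^n = 49.8 kPa.
W = (P₁V₁−P₂V₂)/(n−1) = (115×47.4−49.8×83.4)/0.48 = 2700 J.
ΔU = nCvΔT = 1.56×26.0×(320−420) = -4050 J.
Q = ΔU + W = -1350 J.
Net over both steps: W = 9860 J, Q = -1350 J, ΔU = -11200 J.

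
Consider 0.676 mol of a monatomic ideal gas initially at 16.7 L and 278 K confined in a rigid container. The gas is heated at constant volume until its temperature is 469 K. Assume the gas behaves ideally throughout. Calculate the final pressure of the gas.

P₁ = nRT₁/V₁ = 0.676×8.314×278/16.7 = 93.6 kPa.
Isochoric: V stays 16.7 L; P/T = const ⇒ T₂ = 469 K, P₂ = 158 kPa.

158 kPa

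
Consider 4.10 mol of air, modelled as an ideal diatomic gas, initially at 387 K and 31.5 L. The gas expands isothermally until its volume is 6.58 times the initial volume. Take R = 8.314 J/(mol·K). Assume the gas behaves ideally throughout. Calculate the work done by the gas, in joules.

24900 J

P₁ = nRT₁/V₁ = 4.10×8.314×387/31.5 = 419 kPa.
Isothermal: T stays 387 K; PV = const ⇒ V₂ = 207 L, P₂ = 63.6 kPa.
W = nRT ln(V₂/V₁) = 4.10×8.314×387×ln(6.58) = 24900 J.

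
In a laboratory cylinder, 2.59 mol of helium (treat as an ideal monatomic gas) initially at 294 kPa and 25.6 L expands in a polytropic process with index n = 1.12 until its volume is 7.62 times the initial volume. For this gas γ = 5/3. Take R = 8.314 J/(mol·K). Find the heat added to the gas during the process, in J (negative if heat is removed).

11100 J

T₁ = P₁V₁/(nR) = 294×25.6/(2.59×8.314) = 350 K.
Polytropic n=1.12: T₂ = T₁(V₁/V₂)^(n−1) = 350×(0.131)^0.12 = 274 K; P₂ = P₁(V₁/V₂)^n = 30.2 kPa.
W = (P₁V₁−P₂V₂)/(n−1) = (294×25.6−30.2×195)/0.12 = 13600 J.
ΔU = nCvΔT = 2.59×12.5×(274−350) = -2440 J.
Q = ΔU + W = 11100 J.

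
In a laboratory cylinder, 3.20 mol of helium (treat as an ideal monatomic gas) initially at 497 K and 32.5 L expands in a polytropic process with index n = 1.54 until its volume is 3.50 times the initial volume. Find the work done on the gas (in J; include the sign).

P₁ = nRT₁/V₁ = 3.20×8.314×497/32.5 = 407 kPa.
Polytropic n=1.54: T₂ = T₁(V₁/V₂)^(n−1) = 497×(0.286)^0.54 = 253 K; P₂ = P₁(V₁/V₂)^n = 59.1 kPa.
W = (P₁V₁−P₂V₂)/(n−1) = (407×32.5−59.1×114)/0.54 = 12000 J.
Work done on the gas = −W_by = -12000 J.

-12000 J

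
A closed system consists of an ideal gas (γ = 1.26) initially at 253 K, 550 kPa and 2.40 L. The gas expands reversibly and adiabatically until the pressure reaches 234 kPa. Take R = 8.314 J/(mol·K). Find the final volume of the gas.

Adiabatic: T₂/T₁ = (P₂/P₁)^((γ−1)/γ) ⇒ T₂ = 253×(0.425)^0.206 = 212 K; V₂ = 4.73 L.

4.73 L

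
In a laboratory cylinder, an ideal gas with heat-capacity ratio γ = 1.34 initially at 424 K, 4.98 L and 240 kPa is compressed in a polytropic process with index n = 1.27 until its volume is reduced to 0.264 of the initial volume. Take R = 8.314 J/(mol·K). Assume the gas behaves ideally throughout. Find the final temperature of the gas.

Polytropic n=1.27: T₂ = T₁(V₁/V₂)^(n−1) = 424×(3.79)^0.27 = 607 K; P₂ = P₁(V₁/V₂)^n = 1300 kPa.

607 K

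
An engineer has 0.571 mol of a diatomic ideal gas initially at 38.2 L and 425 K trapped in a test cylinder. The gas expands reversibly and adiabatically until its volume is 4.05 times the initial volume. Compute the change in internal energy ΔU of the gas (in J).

-2160 J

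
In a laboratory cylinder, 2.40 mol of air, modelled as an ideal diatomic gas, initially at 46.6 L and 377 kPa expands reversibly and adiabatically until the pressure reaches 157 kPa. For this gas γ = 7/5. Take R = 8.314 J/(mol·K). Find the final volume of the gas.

T₁ = P₁V₁/(nR) = 377×46.6/(2.40×8.314) = 880 K.
Adiabatic: T₂/T₁ = (P₂/P₁)^((γ−1)/γ) ⇒ T₂ = 880×(0.416)^0.286 = 686 K; V₂ = 87.1 L.

87.1 L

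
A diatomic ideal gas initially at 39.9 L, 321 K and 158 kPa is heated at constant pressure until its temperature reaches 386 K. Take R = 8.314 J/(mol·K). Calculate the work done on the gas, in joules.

n = P₁V₁/(RT₁) = 158×39.9/(8.314×321) = 2.36 mol.
Isobaric: P stays 158 kPa; V/T = const ⇒ T₂ = 386 K, V₂ = 48.0 L.
W = PΔV = 158×(48.0−39.9) kPa·L = 1280 J.
Work done on the gas = −W_by = -1280 J.

-1280 J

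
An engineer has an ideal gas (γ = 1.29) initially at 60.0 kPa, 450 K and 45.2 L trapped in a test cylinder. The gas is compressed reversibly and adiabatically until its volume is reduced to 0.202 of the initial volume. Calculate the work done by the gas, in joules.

n = P₁V₁/(RT₁) = 60.0×45.2/(8.314×450) = 0.725 mol.
Adiabatic: TV^(γ−1) = const ⇒ T₂ = 450×(4.95)^0.290 = 716 K; PV^γ = const ⇒ P₂ = 472 kPa.
ΔU = nCvΔT = 0.725×28.7×(716−450) = 5520 J.
Q = 0 for an adiabatic process, so W = −ΔU = -5520 J.

-5520 J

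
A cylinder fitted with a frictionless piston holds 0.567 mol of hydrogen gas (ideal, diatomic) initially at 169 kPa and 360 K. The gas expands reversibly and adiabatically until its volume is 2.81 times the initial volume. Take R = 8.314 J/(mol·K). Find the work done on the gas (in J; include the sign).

V₁ = nRT₁/P₁ = 0.567×8.314×360/169 = 10.0 L.
Adiabatic: TV^(γ−1) = const ⇒ T₂ = 360×(0.356)^0.400 = 238 K; PV^γ = const ⇒ P₂ = 39.8 kPa.
ΔU = nCvΔT = 0.567×20.8×(238−360) = -1440 J.
Q = 0 for an adiabatic process, so W = −ΔU = 1440 J.
Work done on the gas = −W_by = -1440 J.

-1440 J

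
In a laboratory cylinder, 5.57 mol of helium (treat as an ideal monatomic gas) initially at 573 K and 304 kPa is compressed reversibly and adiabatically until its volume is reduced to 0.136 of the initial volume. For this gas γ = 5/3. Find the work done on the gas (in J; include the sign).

111000 J

V₁ = nRT₁/P₁ = 5.57×8.314×573/304 = 87.3 L.
Adiabatic: TV^(γ−1) = const ⇒ T₂ = 573×(7.35)^0.667 = 2170 K; PV^γ = const ⇒ P₂ = 8450 kPa.
ΔU = nCvΔT = 5.57×12.5×(2170−573) = 111000 J.
Q = 0 for an adiabatic process, so W = −ΔU = -111000 J.
Work done on the gas = −W_by = 111000 J.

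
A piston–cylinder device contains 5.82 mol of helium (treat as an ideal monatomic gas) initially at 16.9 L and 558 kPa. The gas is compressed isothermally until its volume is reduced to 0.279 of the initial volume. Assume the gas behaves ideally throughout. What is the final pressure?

T₁ = P₁V₁/(nR) = 558×16.9/(5.82×8.314) = 195 K.
Isothermal: T stays 195 K; PV = const ⇒ V₂ = 4.72 L, P₂ = 2000 kPa.

2000 kPa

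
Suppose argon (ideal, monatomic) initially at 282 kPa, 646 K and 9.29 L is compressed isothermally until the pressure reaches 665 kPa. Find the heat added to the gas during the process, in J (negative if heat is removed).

-2250 J

n = P₁V₁/(RT₁) = 282×9.29/(8.314×646) = 0.488 mol.
Isothermal: T stays 646 K; PV = const ⇒ V₂ = 3.94 L, P₂ = 665 kPa.
ΔU = 0 (ideal gas, T constant).
W = nRT ln(V₂/V₁) = 0.488×8.314×646×ln(0.424) = -2250 J.
Q = ΔU + W = -2250 J.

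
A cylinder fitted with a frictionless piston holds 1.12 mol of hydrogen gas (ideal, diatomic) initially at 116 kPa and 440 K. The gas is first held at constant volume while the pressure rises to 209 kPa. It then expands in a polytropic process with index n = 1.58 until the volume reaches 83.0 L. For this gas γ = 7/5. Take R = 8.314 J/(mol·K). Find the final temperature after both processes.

483 K

V₁ = nRT₁/P₁ = 1.12×8.314×440/116 = 35.3 L.
Step 1 — Isochoric: V stays 35.3 L; P/T = const ⇒ T₂ = 793 K, P₂ = 209 kPa.
W = 0 (no volume change).
ΔU = nCvΔT = 1.12×20.8×(793−440) = 8210 J.
Q = ΔU = 8210 J.
State after step 1: P = 209 kPa, V = 35.3 L, T = 793 K.
Step 2 — Polytropic n=1.58: T₂ = T₁(V₁/V₂)^(n−1) = 793×(0.426)^0.58 = 483 K; P₂ = P₁(V₁/V₂)^n = 54.2 kPa.
W = (P₁V₁−P₂V₂)/(n−1) = (209×35.3−54.2×83.0)/0.58 = 4970 J.
ΔU = nCvΔT = 1.12×20.8×(483−793) = -7210 J.
Q = ΔU + W = -2240 J.
Net over both steps: W = 4970 J, Q = 5970 J, ΔU = 1000 J.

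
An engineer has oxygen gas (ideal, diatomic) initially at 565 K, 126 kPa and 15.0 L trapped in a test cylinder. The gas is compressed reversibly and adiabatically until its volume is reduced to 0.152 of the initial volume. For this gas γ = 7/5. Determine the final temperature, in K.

Adiabatic: TV^(γ−1) = const ⇒ T₂ = 565×(6.58)^0.400 = 1200 K; PV^γ = const ⇒ P₂ = 1760 kPa.

1200 K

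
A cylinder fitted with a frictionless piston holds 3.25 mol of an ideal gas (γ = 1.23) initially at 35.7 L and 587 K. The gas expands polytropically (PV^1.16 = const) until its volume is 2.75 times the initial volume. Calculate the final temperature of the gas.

499 K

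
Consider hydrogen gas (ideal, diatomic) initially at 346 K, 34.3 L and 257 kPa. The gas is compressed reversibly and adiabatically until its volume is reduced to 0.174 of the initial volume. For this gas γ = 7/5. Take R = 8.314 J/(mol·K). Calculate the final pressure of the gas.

Adiabatic: TV^(γ−1) = const ⇒ T₂ = 346×(5.75)^0.400 = 696 K; PV^γ = const ⇒ P₂ = 2970 kPa.

2970 kPa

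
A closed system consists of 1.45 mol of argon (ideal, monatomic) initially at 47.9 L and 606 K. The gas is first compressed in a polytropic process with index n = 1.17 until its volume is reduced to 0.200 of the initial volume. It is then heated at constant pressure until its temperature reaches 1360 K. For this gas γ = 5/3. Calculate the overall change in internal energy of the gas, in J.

P₁ = nRT₁/V₁ = 1.45×8.314×606/47.9 = 153 kPa.
Step 1 — Polytropic n=1.17: T₂ = T₁(V₁/V₂)^(n−1) = 606×(5.00)^0.17 = 797 K; P₂ = P₁(V₁/V₂)^n = 1000 kPa.
W = (P₁V₁−P₂V₂)/(n−1) = (153×47.9−1000×9.58)/0.17 = -13500 J.
ΔU = nCvΔT = 1.45×12.5×(797−606) = 3450 J.
Q = ΔU + W = -10100 J.
State after step 1: P = 1000 kPa, V = 9.58 L, T = 797 K.
Step 2 — Isobaric: P stays 1000 kPa; V/T = const ⇒ T₂ = 1360 K, V₂ = 16.4 L.
W = PΔV = 1000×(16.4−9.58) kPa·L = 6790 J.
ΔU = nCvΔT = 1.45×12.5×(1360−797) = 10200 J.
Q = ΔU + W = nCpΔT = 17000 J.
Net over both steps: W = -6730 J, Q = 6900 J, ΔU = 13600 J.

13600 J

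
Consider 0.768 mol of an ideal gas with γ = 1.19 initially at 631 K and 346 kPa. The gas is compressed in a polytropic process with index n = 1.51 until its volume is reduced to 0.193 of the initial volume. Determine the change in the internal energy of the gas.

27900 J

V₁ = nRT₁/P₁ = 0.768×8.314×631/346 = 11.6 L.
Polytropic n=1.51: T₂ = T₁(V₁/V₂)^(n−1) = 631×(5.18)^0.51 = 1460 K; P₂ = P₁(V₁/V₂)^n = 4150 kPa.
For an ideal gas ΔU = nCvΔT with Cv = R/(γ−1) = 43.8 J/(mol·K).
ΔU = 0.768×43.8×(1460−631) = 27900 J.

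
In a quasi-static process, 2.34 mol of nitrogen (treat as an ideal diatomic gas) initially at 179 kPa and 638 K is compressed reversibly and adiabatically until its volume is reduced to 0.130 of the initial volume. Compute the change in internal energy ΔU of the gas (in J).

39100 J

V₁ = nRT₁/P₁ = 2.34×8.314×638/179 = 69.3 L.
Adiabatic: TV^(γ−1) = const ⇒ T₂ = 638×(7.69)^0.400 = 1440 K; PV^γ = const ⇒ P₂ = 3110 kPa.
For an ideal gas ΔU = nCvΔT with Cv = (5/2)R = 20.8 J/(mol·K).
ΔU = 2.34×20.8×(1440−638) = 39100 J.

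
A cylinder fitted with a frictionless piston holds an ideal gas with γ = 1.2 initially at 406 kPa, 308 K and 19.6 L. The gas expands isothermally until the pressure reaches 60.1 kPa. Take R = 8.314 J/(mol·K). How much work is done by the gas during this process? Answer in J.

n = P₁V₁/(RT₁) = 406×19.6/(8.314×308) = 3.11 mol.
Isothermal: T stays 308 K; PV = const ⇒ V₂ = 132 L, P₂ = 60.1 kPa.
W = nRT ln(V₂/V₁) = 3.11×8.314×308×ln(6.76) = 15200 J.

15200 J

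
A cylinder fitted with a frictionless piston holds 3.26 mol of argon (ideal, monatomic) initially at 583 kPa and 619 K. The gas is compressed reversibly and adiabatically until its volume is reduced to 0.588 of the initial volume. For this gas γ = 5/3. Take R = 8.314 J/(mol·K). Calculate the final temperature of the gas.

882 K

V₁ = nRT₁/P₁ = 3.26×8.314×619/583 = 28.8 L.
Adiabatic: TV^(γ−1) = const ⇒ T₂ = 619×(1.70)^0.667 = 882 K; PV^γ = const ⇒ P₂ = 1410 kPa.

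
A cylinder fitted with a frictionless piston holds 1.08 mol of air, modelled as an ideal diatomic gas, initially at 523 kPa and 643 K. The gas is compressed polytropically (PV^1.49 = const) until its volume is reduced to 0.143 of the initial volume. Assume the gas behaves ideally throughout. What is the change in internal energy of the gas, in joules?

23000 J

V₁ = nRT₁/P₁ = 1.08×8.314×643/523 = 11.0 L.
Polytropic n=1.49: T₂ = T₁(V₁/V₂)^(n−1) = 643×(6.99)^0.49 = 1670 K; P₂ = P₁(V₁/V₂)^n = 9490 kPa.
For an ideal gas ΔU = nCvΔT with Cv = (5/2)R = 20.8 J/(mol·K).
ΔU = 1.08×20.8×(1670−643) = 23000 J.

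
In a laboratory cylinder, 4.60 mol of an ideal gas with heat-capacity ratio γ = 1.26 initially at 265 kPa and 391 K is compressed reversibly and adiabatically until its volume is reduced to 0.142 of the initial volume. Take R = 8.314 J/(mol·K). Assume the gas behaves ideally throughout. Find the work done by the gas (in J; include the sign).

V₁ = nRT₁/P₁ = 4.60×8.314×391/265 = 56.4 L.
Adiabatic: TV^(γ−1) = const ⇒ T₂ = 391×(7.04)^0.260 = 650 K; PV^γ = const ⇒ P₂ = 3100 kPa.
ΔU = nCvΔT = 4.60×32.0×(650−391) = 38000 J.
Q = 0 for an adiabatic process, so W = −ΔU = -38000 J.

-38000 J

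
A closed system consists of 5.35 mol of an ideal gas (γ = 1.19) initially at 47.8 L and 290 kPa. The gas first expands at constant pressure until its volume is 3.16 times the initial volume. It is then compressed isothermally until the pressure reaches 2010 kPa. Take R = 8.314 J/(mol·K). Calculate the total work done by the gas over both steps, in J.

T₁ = P₁V₁/(nR) = 290×47.8/(5.35×8.314) = 312 K.
Step 1 — Isobaric: P stays 290 kPa; V/T = const ⇒ T₂ = 985 K, V₂ = 151 L.
W = PΔV = 290×(151−47.8) kPa·L = 29900 J.
ΔU = nCvΔT = 5.35×43.8×(985−312) = 158000 J.
Q = ΔU + W = nCpΔT = 188000 J.
State after step 1: P = 290 kPa, V = 151 L, T = 985 K.
Step 2 — Isothermal: T stays 985 K; PV = const ⇒ V₂ = 21.8 L, P₂ = 2010 kPa.
ΔU = 0 (ideal gas, T constant).
W = nRT ln(V₂/V₁) = 5.35×8.314×985×ln(0.144) = -84800 J.
Q = ΔU + W = -84800 J.
Net over both steps: W = -54900 J, Q = 103000 J, ΔU = 158000 J.

-54900 J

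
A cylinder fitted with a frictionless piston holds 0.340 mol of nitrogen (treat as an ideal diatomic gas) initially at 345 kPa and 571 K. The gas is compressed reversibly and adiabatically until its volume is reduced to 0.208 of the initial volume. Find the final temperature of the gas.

1070 K

V₁ = nRT₁/P₁ = 0.340×8.314×571/345 = 4.68 L.
Adiabatic: TV^(γ−1) = const ⇒ T₂ = 571×(4.81)^0.400 = 1070 K; PV^γ = const ⇒ P₂ = 3110 kPa.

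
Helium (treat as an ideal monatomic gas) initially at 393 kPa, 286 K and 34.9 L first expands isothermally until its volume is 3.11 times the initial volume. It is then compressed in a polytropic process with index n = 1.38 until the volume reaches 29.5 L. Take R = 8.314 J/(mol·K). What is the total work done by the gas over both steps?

n = P₁V₁/(RT₁) = 393×34.9/(8.314×286) = 5.77 mol.
Step 1 — Isothermal: T stays 286 K; PV = const ⇒ V₂ = 109 L, P₂ = 126 kPa.
ΔU = 0 (ideal gas, T constant).
W = nRT ln(V₂/V₁) = 5.77×8.314×286×ln(3.11) = 15600 J.
Q = ΔU + W = 15600 J.
State after step 1: P = 126 kPa, V = 109 L, T = 286 K.
Step 2 — Polytropic n=1.38: T₂ = T₁(V₁/V₂)^(n−1) = 286×(3.68)^0.38 = 469 K; P₂ = P₁(V₁/V₂)^n = 763 kPa.
W = (P₁V₁−P₂V₂)/(n−1) = (126×109−763×29.5)/0.38 = -23100 J.
ΔU = nCvΔT = 5.77×12.5×(469−286) = 13200 J.
Q = ΔU + W = -9940 J.
Net over both steps: W = -7560 J, Q = 5620 J, ΔU = 13200 J.

-7560 J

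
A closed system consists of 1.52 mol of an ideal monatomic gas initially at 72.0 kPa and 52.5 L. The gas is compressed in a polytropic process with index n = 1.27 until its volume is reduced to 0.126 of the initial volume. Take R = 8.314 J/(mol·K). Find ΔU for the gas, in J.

4250 J

T₁ = P₁V₁/(nR) = 72.0×52.5/(1.52×8.314) = 299 K.
Polytropic n=1.27: T₂ = T₁(V₁/V₂)^(n−1) = 299×(7.94)^0.27 = 523 K; P₂ = P₁(V₁/V₂)^n = 1000 kPa.
For an ideal gas ΔU = nCvΔT with Cv = (3/2)R = 12.5 J/(mol·K).
ΔU = 1.52×12.5×(523−299) = 4250 J.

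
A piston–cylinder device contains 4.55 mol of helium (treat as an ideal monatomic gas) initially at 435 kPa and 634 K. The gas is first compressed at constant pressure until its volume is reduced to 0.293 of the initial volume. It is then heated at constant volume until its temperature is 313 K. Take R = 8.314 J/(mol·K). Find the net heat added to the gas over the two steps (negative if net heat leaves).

-35200 J

V₁ = nRT₁/P₁ = 4.55×8.314×634/435 = 55.1 L.
Step 1 — Isobaric: P stays 435 kPa; V/T = const ⇒ T₂ = 186 K, V₂ = 16.2 L.
W = PΔV = 435×(16.2−55.1) kPa·L = -17000 J.
ΔU = nCvΔT = 4.55×12.5×(186−634) = -25400 J.
Q = ΔU + W = nCpΔT = -42400 J.
State after step 1: P = 435 kPa, V = 16.2 L, T = 186 K.
Step 2 — Isochoric: V stays 16.2 L; P/T = const ⇒ T₂ = 313 K, P₂ = 733 kPa.
W = 0 (no volume change).
ΔU = nCvΔT = 4.55×12.5×(313−186) = 7220 J.
Q = ΔU = 7220 J.
Net over both steps: W = -17000 J, Q = -35200 J, ΔU = -18200 J.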